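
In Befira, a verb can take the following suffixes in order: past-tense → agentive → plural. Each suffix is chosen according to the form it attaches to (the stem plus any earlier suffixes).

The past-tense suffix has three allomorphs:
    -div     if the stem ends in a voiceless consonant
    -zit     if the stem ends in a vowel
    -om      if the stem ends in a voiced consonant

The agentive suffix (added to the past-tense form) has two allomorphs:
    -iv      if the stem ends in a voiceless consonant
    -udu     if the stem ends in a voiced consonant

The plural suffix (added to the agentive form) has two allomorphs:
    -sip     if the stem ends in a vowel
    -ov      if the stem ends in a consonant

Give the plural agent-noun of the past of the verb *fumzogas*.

Since the final sound of *fumzogas* is /s/ (a voiceless consonant), it takes -div, giving *fumzogasdiv*.
Since the final consonant of the past-tense form *fumzogasdiv* is /v/ (voiced), it takes -udu, giving *fumzogasdivudu*.
The final sound of the agentive form *fumzogasdivudu* is /u/, which is a vowel, so the plural suffix is -sip, giving *fumzogasdivudusip*.

fumzogasdivudusip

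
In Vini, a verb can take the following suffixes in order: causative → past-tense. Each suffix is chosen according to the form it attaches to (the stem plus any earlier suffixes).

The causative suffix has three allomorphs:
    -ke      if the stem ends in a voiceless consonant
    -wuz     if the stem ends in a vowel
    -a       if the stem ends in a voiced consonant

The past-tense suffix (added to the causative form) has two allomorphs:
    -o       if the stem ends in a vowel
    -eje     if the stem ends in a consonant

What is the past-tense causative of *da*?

*da* — final sound /a/ (a vowel) → -wuz → *dawuz*.
Since the final sound of the causative form *dawuz* is /z/ (a consonant), it takes -eje, giving *dawuzeje*.

dawuzeje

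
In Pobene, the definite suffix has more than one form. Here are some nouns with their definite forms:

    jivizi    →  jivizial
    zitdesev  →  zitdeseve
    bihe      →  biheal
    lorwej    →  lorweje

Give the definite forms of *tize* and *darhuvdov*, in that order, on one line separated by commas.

tizeal, darhuvdove

The alternation tracks the final sound of the stem — -e when the stem ends in a consonant (*zitdesev*, *lorwej*); -al when the stem ends in a vowel (*jivizi*, *bihe*).
Since the final sound of *tize* is /e/ (a vowel), it takes -al, giving *tizeal*.
Since the final sound of *darhuvdov* is /v/ (a consonant), it takes -e, giving *darhuvdove*.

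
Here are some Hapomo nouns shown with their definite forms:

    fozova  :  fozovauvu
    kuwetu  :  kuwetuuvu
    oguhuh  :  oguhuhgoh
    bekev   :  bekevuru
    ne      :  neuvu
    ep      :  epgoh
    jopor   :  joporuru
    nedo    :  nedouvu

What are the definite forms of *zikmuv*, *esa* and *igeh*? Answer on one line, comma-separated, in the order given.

zikmuvuru, esauvu, igehgoh

The pattern is voicing of the final sound: -goh when the stem ends in a voiceless consonant (*oguhuh*, *ep*); -uru when the stem ends in a voiced consonant (*bekev*, *jopor*); -uvu when the stem ends in a vowel (*fozova*, *kuwetu*, *ne*, *nedo*).
The final sound of *zikmuv* is /v/, which is a voiced consonant, so the suffix is -uru, giving *zikmuvuru*.
*esa*: final sound = /a/, a vowel → -uvu → *esauvu*.
Since the final sound of *igeh* is /h/ (a voiceless consonant), it takes -goh, giving *igehgoh*.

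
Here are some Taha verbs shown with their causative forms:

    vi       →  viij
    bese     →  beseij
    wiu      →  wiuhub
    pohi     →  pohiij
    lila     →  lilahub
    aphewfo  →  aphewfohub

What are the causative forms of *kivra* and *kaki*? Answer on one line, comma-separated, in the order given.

kivrahub, kakiij

The alternation tracks the last vowel of the stem — -ij when the last vowel of the stem is a front vowel (*vi*, *bese*, *pohi*); -hub when the last vowel of the stem is a back vowel (*wiu*, *lila*, *aphewfo*).
Since the last vowel of *kivra* is /a/ (a back vowel), it takes -hub, giving *kivrahub*.
Since the last vowel of *kaki* is /i/ (a front vowel), it takes -ij, giving *kakiij*.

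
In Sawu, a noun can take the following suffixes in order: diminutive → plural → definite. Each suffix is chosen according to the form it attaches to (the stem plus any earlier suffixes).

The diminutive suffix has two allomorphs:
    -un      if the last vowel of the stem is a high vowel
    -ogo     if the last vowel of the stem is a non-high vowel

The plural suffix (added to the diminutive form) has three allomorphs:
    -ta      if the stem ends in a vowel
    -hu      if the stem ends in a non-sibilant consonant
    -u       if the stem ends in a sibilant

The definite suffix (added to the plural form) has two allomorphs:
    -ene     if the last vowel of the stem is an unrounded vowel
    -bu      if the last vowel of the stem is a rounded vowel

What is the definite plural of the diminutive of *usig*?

*usig* — last vowel /i/ (a high vowel) → -un → *usigun*.
Since the final sound of the diminutive form *usigun* is /n/ (a non-sibilant consonant), it takes -hu, giving *usigunhu*.
The plural form *usigunhu* — last vowel /u/ (a rounded vowel) → -bu → *usigunhubu*.

usigunhubu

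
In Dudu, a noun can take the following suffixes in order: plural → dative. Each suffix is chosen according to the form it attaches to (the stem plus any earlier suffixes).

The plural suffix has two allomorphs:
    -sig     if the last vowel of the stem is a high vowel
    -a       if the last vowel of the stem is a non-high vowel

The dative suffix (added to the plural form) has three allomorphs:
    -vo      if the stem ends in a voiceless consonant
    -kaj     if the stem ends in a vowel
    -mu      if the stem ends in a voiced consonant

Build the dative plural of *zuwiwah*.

*zuwiwah* — last vowel /a/ (a non-high vowel) → -a → *zuwiwaha*.
The plural form *zuwiwaha*: final sound = /a/, a vowel → -kaj → *zuwiwahakaj*.

zuwiwahakaj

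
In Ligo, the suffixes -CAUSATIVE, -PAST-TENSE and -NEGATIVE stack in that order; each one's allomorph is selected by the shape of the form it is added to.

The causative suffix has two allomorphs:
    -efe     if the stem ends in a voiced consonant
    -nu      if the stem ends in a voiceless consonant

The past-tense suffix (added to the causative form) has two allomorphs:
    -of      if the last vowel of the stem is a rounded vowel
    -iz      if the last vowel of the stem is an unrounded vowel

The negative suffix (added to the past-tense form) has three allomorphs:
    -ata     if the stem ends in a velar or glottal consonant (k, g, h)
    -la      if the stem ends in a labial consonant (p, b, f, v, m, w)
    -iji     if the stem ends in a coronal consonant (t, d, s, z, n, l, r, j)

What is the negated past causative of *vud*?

*vud*: final consonant = /d/, voiced → -efe → *vudefe*.
The causative form *vudefe*: last vowel = /e/, an unrounded vowel → -iz → *vudefeiz*.
The past-tense form *vudefeiz*: final consonant = /z/, coronal → -iji → *vudefeiziji*.

vudefeiziji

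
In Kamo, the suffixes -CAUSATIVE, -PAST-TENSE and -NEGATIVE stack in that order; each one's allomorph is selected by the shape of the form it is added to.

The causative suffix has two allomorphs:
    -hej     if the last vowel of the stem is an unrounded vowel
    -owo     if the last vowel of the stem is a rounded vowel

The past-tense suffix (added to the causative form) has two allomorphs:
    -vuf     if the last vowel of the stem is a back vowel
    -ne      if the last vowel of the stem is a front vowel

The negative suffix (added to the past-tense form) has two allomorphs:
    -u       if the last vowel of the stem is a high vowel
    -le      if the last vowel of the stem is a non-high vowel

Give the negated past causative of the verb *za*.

zahejnele

*za* — last vowel /a/ (an unrounded vowel) → -hej → *zahej*.
The causative form *zahej* — last vowel /e/ (a front vowel) → -ne → *zahejne*.
The past-tense form *zahejne* — last vowel /e/ (a non-high vowel) → -le → *zahejnele*.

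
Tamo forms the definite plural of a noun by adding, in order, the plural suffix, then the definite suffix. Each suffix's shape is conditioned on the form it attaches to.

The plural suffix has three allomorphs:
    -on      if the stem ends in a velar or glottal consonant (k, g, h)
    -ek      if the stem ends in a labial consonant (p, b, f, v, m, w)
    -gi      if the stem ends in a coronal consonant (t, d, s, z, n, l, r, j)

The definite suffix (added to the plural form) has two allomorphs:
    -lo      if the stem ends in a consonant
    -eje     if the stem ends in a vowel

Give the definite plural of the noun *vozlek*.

vozlekonlo

The final consonant of *vozlek* is /k/, which is velar/glottal, so the plural suffix is -on, giving *vozlekon*.
Since the final sound of the plural form *vozlekon* is /n/ (a consonant), it takes -lo, giving *vozlekonlo*.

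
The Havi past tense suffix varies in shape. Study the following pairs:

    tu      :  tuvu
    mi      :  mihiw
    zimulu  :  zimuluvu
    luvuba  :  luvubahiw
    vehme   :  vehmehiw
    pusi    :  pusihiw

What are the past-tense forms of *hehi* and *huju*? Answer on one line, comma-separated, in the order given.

hehihiw, hujuvu

Looking at the last vowel of each stem: -vu when the last vowel of the stem is a rounded vowel (*tu*, *zimulu*); -hiw when the last vowel of the stem is an unrounded vowel (*mi*, *luvuba*, *vehme*, *pusi*).
*hehi* — last vowel /i/ (an unrounded vowel) → -hiw → *hehihiw*.
Since the last vowel of *huju* is /u/ (a rounded vowel), it takes -vu, giving *hujuvu*.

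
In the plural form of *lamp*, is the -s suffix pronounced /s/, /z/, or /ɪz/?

The stem *lamp* ends in a voiceless non-sibilant consonant.
The plural suffix surfaces as /ɪz/ after sibilants, /s/ after other voiceless consonants, and /z/ after other voiced sounds.
So the plural -s on *lamp* is pronounced /s/.

/s/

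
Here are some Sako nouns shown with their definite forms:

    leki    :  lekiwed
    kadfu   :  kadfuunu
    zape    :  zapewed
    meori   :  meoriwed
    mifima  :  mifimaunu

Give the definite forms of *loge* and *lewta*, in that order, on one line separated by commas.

logewed, lewtaunu

Looking at the last vowel of each stem: -wed when the last vowel of the stem is a front vowel (*leki*, *zape*, *meori*); -unu when the last vowel of the stem is a back vowel (*kadfu*, *mifima*).
*loge* — last vowel /e/ (a front vowel) → -wed → *logewed*.
The last vowel of *lewta* is /a/, which is a back vowel, so the suffix is -unu, giving *lewtaunu*.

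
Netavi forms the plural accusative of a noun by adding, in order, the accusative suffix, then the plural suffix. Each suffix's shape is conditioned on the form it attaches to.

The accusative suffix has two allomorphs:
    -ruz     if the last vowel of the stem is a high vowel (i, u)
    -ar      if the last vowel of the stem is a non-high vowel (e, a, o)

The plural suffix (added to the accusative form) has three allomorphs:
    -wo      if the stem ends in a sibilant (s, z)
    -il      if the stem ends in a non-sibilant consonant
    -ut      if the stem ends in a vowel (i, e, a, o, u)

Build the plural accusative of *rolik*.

rolikruzwo

*rolik* — last vowel /i/ (a high vowel) → -ruz → *rolikruz*.
The final sound of the accusative form *rolikruz* is /z/, which is a sibilant, so the plural suffix is -wo, giving *rolikruzwo*.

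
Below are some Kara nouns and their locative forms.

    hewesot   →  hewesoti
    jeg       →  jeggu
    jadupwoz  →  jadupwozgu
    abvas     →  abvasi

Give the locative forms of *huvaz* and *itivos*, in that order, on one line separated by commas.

huvazgu, itivosi

The pattern is voicing of the final consonant: -i when the stem ends in a voiceless consonant (*hewesot*, *abvas*); -gu when the stem ends in a voiced consonant (*jeg*, *jadupwoz*).
*huvaz* — final consonant /z/ (voiced) → -gu → *huvazgu*.
The final consonant of *itivos* is /s/, which is voiceless, so the suffix is -i, giving *itivosi*.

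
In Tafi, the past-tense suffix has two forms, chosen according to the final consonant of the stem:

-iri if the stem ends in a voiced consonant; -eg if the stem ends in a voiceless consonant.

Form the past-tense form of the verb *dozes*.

The final consonant of *dozes* is /s/, which is voiceless, so the suffix is -eg, giving *dozeseg*.

dozeseg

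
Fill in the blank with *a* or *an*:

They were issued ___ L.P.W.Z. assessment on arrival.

The indefinite article is chosen by the initial *sound* of the following word, not its spelling.
The initialism *L.P.W.Z.* is read letter by letter; the first letter, L, is pronounced /ɛl/, which begins with a vowel sound.
So the article is *an*: They were issued an L.P.W.Z. assessment on arrival.

an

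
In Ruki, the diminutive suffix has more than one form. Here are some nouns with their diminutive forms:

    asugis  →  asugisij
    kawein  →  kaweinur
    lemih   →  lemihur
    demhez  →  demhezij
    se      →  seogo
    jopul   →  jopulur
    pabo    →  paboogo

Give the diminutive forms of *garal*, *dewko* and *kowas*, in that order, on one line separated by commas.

The suffix is conditioned by the final sound: -ij when the stem ends in a sibilant (*asugis*, *demhez*); -ur when the stem ends in a non-sibilant consonant (*kawein*, *lemih*, *jopul*); -ogo when the stem ends in a vowel (*se*, *pabo*).
*garal* — final sound /l/ (a non-sibilant consonant) → -ur → *garalur*.
*dewko* — final sound /o/ (a vowel) → -ogo → *dewkoogo*.
*kowas* — final sound /s/ (a sibilant) → -ij → *kowasij*.

garalur, dewkoogo, kowasij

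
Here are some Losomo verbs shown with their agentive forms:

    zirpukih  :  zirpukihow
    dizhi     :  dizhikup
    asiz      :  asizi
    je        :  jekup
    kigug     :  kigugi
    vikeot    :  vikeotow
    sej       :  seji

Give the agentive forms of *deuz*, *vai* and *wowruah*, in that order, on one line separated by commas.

Looking at the final sound of each stem: -ow when the stem ends in a voiceless consonant (*zirpukih*, *vikeot*); -i when the stem ends in a voiced consonant (*asiz*, *kigug*, *sej*); -kup when the stem ends in a vowel (*dizhi*, *je*).
Since the final sound of *deuz* is /z/ (a voiced consonant), it takes -i, giving *deuzi*.
*vai*: final sound = /i/, a vowel → -kup → *vaikup*.
The final sound of *wowruah* is /h/, which is a voiceless consonant, so the suffix is -ow, giving *wowruahow*.

deuzi, vaikup, wowruahow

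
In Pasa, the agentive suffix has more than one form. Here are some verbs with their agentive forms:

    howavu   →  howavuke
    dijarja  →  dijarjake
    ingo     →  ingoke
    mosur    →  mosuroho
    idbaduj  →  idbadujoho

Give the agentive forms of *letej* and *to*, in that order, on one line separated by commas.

letejoho, toke

The alternation tracks the final sound of the stem — -oho when the stem ends in a consonant (*mosur*, *idbaduj*); -ke when the stem ends in a vowel (*howavu*, *dijarja*, *ingo*).
*letej*: final sound = /j/, a consonant → -oho → *letejoho*.
The final sound of *to* is /o/, which is a vowel, so the suffix is -ke, giving *toke*.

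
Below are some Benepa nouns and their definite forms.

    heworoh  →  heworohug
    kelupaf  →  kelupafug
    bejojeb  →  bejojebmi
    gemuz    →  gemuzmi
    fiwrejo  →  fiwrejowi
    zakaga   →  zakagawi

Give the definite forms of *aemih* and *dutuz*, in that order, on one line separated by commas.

The pattern is voicing of the final sound: -ug when the stem ends in a voiceless consonant (*heworoh*, *kelupaf*); -mi when the stem ends in a voiced consonant (*bejojeb*, *gemuz*); -wi when the stem ends in a vowel (*fiwrejo*, *zakaga*).
The final sound of *aemih* is /h/, which is a voiceless consonant, so the suffix is -ug, giving *aemihug*.
The final sound of *dutuz* is /z/, which is a voiced consonant, so the suffix is -mi, giving *dutuzmi*.

aemihug, dutuzmi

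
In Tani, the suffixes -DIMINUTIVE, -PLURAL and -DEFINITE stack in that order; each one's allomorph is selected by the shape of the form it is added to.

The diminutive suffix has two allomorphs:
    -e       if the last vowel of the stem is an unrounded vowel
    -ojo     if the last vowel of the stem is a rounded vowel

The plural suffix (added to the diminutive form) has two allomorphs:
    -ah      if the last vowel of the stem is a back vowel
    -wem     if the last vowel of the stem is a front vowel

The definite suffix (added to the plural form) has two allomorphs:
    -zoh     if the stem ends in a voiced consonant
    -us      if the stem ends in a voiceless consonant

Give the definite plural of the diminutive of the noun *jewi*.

jewiewemzoh

Since the last vowel of *jewi* is /i/ (an unrounded vowel), it takes -e, giving *jewie*.
The diminutive form *jewie*: last vowel = /e/, a front vowel → -wem → *jewiewem*.
Since the final consonant of the plural form *jewiewem* is /m/ (voiced), it takes -zoh, giving *jewiewemzoh*.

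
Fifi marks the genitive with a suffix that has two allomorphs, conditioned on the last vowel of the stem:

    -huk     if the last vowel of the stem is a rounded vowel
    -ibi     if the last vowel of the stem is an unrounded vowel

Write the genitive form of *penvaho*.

The last vowel of *penvaho* is /o/, which is a rounded vowel, so the suffix is -huk, giving *penvahohuk*.

penvahohuk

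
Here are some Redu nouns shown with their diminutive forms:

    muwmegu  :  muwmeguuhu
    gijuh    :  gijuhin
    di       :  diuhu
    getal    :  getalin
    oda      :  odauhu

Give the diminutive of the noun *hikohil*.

hikohilin

The suffix is conditioned by the final sound: -in when the stem ends in a consonant (*gijuh*, *getal*); -uhu when the stem ends in a vowel (*muwmegu*, *di*, *oda*).
*hikohil*: final sound = /l/, a consonant → -in → *hikohilin*.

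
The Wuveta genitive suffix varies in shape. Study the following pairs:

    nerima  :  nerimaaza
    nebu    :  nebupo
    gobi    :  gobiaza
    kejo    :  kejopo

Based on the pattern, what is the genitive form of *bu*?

bupo

The pattern is rounding harmony: -po when the last vowel of the stem is a rounded vowel (*nebu*, *kejo*); -aza when the last vowel of the stem is an unrounded vowel (*nerima*, *gobi*).
*bu* — last vowel /u/ (a rounded vowel) → -po → *bupo*.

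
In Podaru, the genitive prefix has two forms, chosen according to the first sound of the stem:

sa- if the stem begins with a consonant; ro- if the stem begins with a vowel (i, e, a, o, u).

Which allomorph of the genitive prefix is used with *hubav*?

*hubav*: first sound = /h/, a consonant → sa-.

sa-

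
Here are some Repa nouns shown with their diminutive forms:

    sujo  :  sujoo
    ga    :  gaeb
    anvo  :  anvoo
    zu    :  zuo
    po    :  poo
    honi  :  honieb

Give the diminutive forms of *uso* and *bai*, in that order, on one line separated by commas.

The pattern is rounding harmony: -o when the last vowel of the stem is a rounded vowel (*sujo*, *anvo*, *zu*, *po*); -eb when the last vowel of the stem is an unrounded vowel (*ga*, *honi*).
The last vowel of *uso* is /o/, which is a rounded vowel, so the suffix is -o, giving *usoo*.
The last vowel of *bai* is /i/, which is an unrounded vowel, so the suffix is -eb, giving *baieb*.

usoo, baieb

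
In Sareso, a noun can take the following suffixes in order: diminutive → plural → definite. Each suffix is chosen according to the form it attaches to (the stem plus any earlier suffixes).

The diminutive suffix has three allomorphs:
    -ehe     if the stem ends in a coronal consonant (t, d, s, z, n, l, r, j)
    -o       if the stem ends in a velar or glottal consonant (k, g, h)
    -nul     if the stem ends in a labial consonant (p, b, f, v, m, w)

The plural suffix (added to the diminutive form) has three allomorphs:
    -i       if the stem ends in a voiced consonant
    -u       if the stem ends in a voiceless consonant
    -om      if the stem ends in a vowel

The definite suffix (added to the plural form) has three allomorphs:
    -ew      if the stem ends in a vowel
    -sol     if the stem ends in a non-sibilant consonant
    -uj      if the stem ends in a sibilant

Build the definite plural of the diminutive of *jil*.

jileheomsol

The final consonant of *jil* is /l/, which is coronal, so the diminutive suffix is -ehe, giving *jilehe*.
The diminutive form *jilehe* — final sound /e/ (a vowel) → -om → *jileheom*.
Since the final sound of the plural form *jileheom* is /m/ (a non-sibilant consonant), it takes -sol, giving *jileheomsol*.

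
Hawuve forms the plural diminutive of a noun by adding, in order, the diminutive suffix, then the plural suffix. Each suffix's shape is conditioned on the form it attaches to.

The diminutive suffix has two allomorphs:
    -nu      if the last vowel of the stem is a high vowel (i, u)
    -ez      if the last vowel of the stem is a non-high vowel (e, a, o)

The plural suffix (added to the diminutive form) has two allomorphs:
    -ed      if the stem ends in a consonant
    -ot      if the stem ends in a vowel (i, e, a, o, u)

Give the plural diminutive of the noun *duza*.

duzaezed

*duza*: last vowel = /a/, a non-high vowel → -ez → *duzaez*.
The final sound of the diminutive form *duzaez* is /z/, which is a consonant, so the plural suffix is -ed, giving *duzaezed*.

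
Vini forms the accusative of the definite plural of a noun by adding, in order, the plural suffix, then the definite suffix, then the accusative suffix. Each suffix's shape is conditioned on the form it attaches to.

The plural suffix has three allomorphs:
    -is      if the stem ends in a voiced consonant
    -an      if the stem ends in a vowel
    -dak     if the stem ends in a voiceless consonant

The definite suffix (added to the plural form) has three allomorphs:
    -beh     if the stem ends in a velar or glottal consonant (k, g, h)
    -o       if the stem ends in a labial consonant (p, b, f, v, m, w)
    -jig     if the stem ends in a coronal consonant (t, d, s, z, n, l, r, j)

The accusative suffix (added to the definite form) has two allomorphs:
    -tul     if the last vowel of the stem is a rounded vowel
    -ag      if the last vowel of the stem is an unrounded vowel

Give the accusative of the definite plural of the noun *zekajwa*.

zekajwaanjigag

Since the final sound of *zekajwa* is /a/ (a vowel), it takes -an, giving *zekajwaan*.
The plural form *zekajwaan*: final consonant = /n/, coronal → -jig → *zekajwaanjig*.
The definite form *zekajwaanjig*: last vowel = /i/, an unrounded vowel → -ag → *zekajwaanjigag*.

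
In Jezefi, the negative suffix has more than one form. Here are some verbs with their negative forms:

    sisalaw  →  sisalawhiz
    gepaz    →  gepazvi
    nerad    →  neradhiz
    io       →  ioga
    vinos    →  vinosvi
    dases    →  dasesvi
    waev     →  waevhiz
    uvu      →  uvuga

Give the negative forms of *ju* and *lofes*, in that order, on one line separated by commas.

juga, lofesvi

The alternation tracks the final sound of the stem — -vi when the stem ends in a sibilant (*gepaz*, *vinos*, *dases*); -hiz when the stem ends in a non-sibilant consonant (*sisalaw*, *nerad*, *waev*); -ga when the stem ends in a vowel (*io*, *uvu*).
Since the final sound of *ju* is /u/ (a vowel), it takes -ga, giving *juga*.
*lofes*: final sound = /s/, a sibilant → -vi → *lofesvi*.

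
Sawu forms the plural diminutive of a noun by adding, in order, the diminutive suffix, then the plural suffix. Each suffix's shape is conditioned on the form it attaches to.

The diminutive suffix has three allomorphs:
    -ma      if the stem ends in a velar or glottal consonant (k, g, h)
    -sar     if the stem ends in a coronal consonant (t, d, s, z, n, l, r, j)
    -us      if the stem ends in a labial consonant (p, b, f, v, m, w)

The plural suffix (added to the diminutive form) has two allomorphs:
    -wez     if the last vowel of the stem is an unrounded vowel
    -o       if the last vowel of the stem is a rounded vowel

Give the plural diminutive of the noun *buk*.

Since the final consonant of *buk* is /k/ (velar/glottal), it takes -ma, giving *bukma*.
The last vowel of the diminutive form *bukma* is /a/, which is an unrounded vowel, so the plural suffix is -wez, giving *bukmawez*.

bukmawez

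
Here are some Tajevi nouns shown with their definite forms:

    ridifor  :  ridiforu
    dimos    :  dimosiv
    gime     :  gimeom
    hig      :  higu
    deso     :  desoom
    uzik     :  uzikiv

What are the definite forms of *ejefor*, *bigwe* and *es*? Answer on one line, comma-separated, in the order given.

The suffix is conditioned by the final sound: -iv when the stem ends in a voiceless consonant (*dimos*, *uzik*); -u when the stem ends in a voiced consonant (*ridifor*, *hig*); -om when the stem ends in a vowel (*gime*, *deso*).
*ejefor*: final sound = /r/, a voiced consonant → -u → *ejeforu*.
*bigwe* — final sound /e/ (a vowel) → -om → *bigweom*.
The final sound of *es* is /s/, which is a voiceless consonant, so the suffix is -iv, giving *esiv*.

ejeforu, bigweom, esiv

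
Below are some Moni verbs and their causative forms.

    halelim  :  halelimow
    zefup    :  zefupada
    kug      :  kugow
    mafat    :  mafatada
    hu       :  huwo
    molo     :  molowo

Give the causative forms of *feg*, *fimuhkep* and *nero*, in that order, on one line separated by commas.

The suffix is conditioned by the final sound: -ada when the stem ends in a voiceless consonant (*zefup*, *mafat*); -ow when the stem ends in a voiced consonant (*halelim*, *kug*); -wo when the stem ends in a vowel (*hu*, *molo*).
*feg* — final sound /g/ (a voiced consonant) → -ow → *fegow*.
*fimuhkep*: final sound = /p/, a voiceless consonant → -ada → *fimuhkepada*.
The final sound of *nero* is /o/, which is a vowel, so the suffix is -wo, giving *nerowo*.

fegow, fimuhkepada, nerowo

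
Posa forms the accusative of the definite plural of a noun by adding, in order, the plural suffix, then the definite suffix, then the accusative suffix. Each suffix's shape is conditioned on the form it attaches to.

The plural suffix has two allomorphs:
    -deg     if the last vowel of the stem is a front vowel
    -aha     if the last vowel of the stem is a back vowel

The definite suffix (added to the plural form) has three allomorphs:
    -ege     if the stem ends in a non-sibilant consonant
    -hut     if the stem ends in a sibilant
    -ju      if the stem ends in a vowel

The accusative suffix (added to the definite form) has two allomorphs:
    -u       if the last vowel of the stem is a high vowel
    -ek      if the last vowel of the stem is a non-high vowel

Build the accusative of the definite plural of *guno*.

*guno*: last vowel = /o/, a back vowel → -aha → *gunoaha*.
The plural form *gunoaha* — final sound /a/ (a vowel) → -ju → *gunoahaju*.
The definite form *gunoahaju*: last vowel = /u/, a high vowel → -u → *gunoahajuu*.

gunoahajuu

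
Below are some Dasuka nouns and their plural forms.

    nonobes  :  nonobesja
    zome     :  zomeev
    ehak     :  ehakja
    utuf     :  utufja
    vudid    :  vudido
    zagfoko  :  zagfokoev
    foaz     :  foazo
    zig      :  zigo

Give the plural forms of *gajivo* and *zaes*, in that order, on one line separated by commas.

gajivoev, zaesja

The alternation tracks the final sound of the stem — -ja when the stem ends in a voiceless consonant (*nonobes*, *ehak*, *utuf*); -o when the stem ends in a voiced consonant (*vudid*, *foaz*, *zig*); -ev when the stem ends in a vowel (*zome*, *zagfoko*).
*gajivo*: final sound = /o/, a vowel → -ev → *gajivoev*.
Since the final sound of *zaes* is /s/ (a voiceless consonant), it takes -ja, giving *zaesja*.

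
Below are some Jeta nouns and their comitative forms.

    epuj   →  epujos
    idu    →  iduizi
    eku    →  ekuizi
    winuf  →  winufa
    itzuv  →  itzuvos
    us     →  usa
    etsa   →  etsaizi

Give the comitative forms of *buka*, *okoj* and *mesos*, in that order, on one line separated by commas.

bukaizi, okojos, mesosa

The suffix is conditioned by the final sound: -a when the stem ends in a voiceless consonant (*winuf*, *us*); -os when the stem ends in a voiced consonant (*epuj*, *itzuv*); -izi when the stem ends in a vowel (*idu*, *eku*, *etsa*).
Since the final sound of *buka* is /a/ (a vowel), it takes -izi, giving *bukaizi*.
The final sound of *okoj* is /j/, which is a voiced consonant, so the suffix is -os, giving *okojos*.
*mesos*: final sound = /s/, a voiceless consonant → -a → *mesosa*.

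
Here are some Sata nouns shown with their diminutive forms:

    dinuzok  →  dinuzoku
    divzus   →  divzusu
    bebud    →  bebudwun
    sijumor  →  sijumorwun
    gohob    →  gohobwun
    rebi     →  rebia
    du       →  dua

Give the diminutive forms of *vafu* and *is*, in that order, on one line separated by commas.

vafua, isu

The alternation tracks the final sound of the stem — -u when the stem ends in a voiceless consonant (*dinuzok*, *divzus*); -wun when the stem ends in a voiced consonant (*bebud*, *sijumor*, *gohob*); -a when the stem ends in a vowel (*rebi*, *du*).
Since the final sound of *vafu* is /u/ (a vowel), it takes -a, giving *vafua*.
*is*: final sound = /s/, a voiceless consonant → -u → *isu*.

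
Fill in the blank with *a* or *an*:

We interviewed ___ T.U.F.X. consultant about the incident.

a

The indefinite article is chosen by the initial *sound* of the following word, not its spelling.
The initialism *T.U.F.X.* is read letter by letter; the first letter, T, is pronounced /tiː/, which begins with a consonant sound.
So the article is *a*: We interviewed a T.U.F.X. consultant about the incident.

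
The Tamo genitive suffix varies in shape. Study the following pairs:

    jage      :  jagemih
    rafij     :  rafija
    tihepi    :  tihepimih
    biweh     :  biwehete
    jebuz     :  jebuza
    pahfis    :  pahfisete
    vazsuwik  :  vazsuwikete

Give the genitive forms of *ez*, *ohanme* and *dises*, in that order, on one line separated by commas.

Looking at the final sound of each stem: -ete when the stem ends in a voiceless consonant (*biweh*, *pahfis*, *vazsuwik*); -a when the stem ends in a voiced consonant (*rafij*, *jebuz*); -mih when the stem ends in a vowel (*jage*, *tihepi*).
*ez* — final sound /z/ (a voiced consonant) → -a → *eza*.
*ohanme* — final sound /e/ (a vowel) → -mih → *ohanmemih*.
Since the final sound of *dises* is /s/ (a voiceless consonant), it takes -ete, giving *disesete*.

eza, ohanmemih, disesete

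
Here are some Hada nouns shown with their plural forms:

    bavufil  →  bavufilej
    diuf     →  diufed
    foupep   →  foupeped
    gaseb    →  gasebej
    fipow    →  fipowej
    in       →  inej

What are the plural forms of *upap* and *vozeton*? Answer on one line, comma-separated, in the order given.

Looking at the final consonant of each stem: -ed when the stem ends in a voiceless consonant (*diuf*, *foupep*); -ej when the stem ends in a voiced consonant (*bavufil*, *gaseb*, *fipow*, *in*).
*upap* — final consonant /p/ (voiceless) → -ed → *upaped*.
Since the final consonant of *vozeton* is /n/ (voiced), it takes -ej, giving *vozetonej*.

upaped, vozetonej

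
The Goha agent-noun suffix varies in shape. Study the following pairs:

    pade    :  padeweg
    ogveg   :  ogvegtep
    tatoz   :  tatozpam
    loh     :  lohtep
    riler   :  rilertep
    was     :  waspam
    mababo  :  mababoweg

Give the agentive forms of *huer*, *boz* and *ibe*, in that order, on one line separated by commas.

The pattern is sibilance of the final sound: -pam when the stem ends in a sibilant (*tatoz*, *was*); -tep when the stem ends in a non-sibilant consonant (*ogveg*, *loh*, *riler*); -weg when the stem ends in a vowel (*pade*, *mababo*).
The final sound of *huer* is /r/, which is a non-sibilant consonant, so the suffix is -tep, giving *huertep*.
The final sound of *boz* is /z/, which is a sibilant, so the suffix is -pam, giving *bozpam*.
*ibe* — final sound /e/ (a vowel) → -weg → *ibeweg*.

huertep, bozpam, ibeweg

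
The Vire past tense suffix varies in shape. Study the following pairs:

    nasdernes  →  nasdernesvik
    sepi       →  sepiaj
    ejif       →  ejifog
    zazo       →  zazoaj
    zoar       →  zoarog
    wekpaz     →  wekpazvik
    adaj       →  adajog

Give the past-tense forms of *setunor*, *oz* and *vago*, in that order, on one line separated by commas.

setunorog, ozvik, vagoaj

Looking at the final sound of each stem: -vik when the stem ends in a sibilant (*nasdernes*, *wekpaz*); -og when the stem ends in a non-sibilant consonant (*ejif*, *zoar*, *adaj*); -aj when the stem ends in a vowel (*sepi*, *zazo*).
Since the final sound of *setunor* is /r/ (a non-sibilant consonant), it takes -og, giving *setunorog*.
*oz* — final sound /z/ (a sibilant) → -vik → *ozvik*.
The final sound of *vago* is /o/, which is a vowel, so the suffix is -aj, giving *vagoaj*.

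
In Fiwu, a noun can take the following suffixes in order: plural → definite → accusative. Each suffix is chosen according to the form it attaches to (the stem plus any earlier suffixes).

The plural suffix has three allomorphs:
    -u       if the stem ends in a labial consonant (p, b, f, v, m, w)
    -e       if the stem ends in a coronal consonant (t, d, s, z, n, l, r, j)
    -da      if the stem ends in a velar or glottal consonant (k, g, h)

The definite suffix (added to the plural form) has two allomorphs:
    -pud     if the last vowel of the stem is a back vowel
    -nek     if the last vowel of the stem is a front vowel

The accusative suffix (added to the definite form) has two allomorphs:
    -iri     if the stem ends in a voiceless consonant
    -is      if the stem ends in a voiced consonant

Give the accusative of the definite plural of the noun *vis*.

visenekiri

Since the final consonant of *vis* is /s/ (coronal), it takes -e, giving *vise*.
Since the last vowel of the plural form *vise* is /e/ (a front vowel), it takes -nek, giving *visenek*.
The final consonant of the definite form *visenek* is /k/, which is voiceless, so the accusative suffix is -iri, giving *visenekiri*.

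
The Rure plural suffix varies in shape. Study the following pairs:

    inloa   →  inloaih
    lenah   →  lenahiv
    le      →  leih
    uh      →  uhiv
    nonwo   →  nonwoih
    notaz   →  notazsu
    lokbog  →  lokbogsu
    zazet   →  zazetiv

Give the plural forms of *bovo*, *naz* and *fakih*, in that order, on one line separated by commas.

The alternation tracks the final sound of the stem — -iv when the stem ends in a voiceless consonant (*lenah*, *uh*, *zazet*); -su when the stem ends in a voiced consonant (*notaz*, *lokbog*); -ih when the stem ends in a vowel (*inloa*, *le*, *nonwo*).
Since the final sound of *bovo* is /o/ (a vowel), it takes -ih, giving *bovoih*.
Since the final sound of *naz* is /z/ (a voiced consonant), it takes -su, giving *nazsu*.
*fakih*: final sound = /h/, a voiceless consonant → -iv → *fakihiv*.

bovoih, nazsu, fakihiv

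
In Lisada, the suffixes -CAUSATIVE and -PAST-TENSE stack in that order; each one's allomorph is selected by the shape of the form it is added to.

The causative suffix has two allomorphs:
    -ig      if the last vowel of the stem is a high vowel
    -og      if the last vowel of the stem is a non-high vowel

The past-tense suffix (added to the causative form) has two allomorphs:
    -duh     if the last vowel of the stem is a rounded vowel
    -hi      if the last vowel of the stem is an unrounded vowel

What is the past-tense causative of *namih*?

namihighi

*namih* — last vowel /i/ (a high vowel) → -ig → *namihig*.
The last vowel of the causative form *namihig* is /i/, which is an unrounded vowel, so the past-tense suffix is -hi, giving *namihighi*.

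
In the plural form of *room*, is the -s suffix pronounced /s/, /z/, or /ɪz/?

The stem *room* ends in a voiced non-sibilant sound.
The plural suffix surfaces as /ɪz/ after sibilants, /s/ after other voiceless consonants, and /z/ after other voiced sounds.
So the plural -s on *room* is pronounced /z/.

/z/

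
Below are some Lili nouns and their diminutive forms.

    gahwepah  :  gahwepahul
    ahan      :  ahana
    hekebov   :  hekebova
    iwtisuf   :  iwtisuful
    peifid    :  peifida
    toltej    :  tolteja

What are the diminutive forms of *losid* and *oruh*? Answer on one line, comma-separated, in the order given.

losida, oruhul

The pattern is voicing of the final consonant: -ul when the stem ends in a voiceless consonant (*gahwepah*, *iwtisuf*); -a when the stem ends in a voiced consonant (*ahan*, *hekebov*, *peifid*, *toltej*).
*losid* — final consonant /d/ (voiced) → -a → *losida*.
The final consonant of *oruh* is /h/, which is voiceless, so the suffix is -ul, giving *oruhul*.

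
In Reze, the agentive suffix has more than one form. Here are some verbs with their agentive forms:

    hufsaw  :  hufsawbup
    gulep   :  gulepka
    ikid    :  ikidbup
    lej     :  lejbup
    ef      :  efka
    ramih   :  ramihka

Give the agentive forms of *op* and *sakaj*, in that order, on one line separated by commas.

The alternation tracks the final consonant of the stem — -ka when the stem ends in a voiceless consonant (*gulep*, *ef*, *ramih*); -bup when the stem ends in a voiced consonant (*hufsaw*, *ikid*, *lej*).
The final consonant of *op* is /p/, which is voiceless, so the suffix is -ka, giving *opka*.
*sakaj*: final consonant = /j/, voiced → -bup → *sakajbup*.

opka, sakajbup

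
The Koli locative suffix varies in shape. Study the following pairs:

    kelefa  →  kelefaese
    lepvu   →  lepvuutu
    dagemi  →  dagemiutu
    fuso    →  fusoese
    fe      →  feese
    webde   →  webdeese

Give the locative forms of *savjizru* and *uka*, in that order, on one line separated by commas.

savjizruutu, ukaese

The alternation tracks the last vowel of the stem — -utu when the last vowel of the stem is a high vowel (*lepvu*, *dagemi*); -ese when the last vowel of the stem is a non-high vowel (*kelefa*, *fuso*, *fe*, *webde*).
Since the last vowel of *savjizru* is /u/ (a high vowel), it takes -utu, giving *savjizruutu*.
The last vowel of *uka* is /a/, which is a non-high vowel, so the suffix is -ese, giving *ukaese*.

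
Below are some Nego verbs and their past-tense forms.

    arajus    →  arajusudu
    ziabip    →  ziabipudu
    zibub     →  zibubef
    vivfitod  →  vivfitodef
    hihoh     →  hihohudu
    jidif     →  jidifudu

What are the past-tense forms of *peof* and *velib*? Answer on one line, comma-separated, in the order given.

peofudu, velibef

The pattern is voicing of the final consonant: -udu when the stem ends in a voiceless consonant (*arajus*, *ziabip*, *hihoh*, *jidif*); -ef when the stem ends in a voiced consonant (*zibub*, *vivfitod*).
*peof*: final consonant = /f/, voiceless → -udu → *peofudu*.
*velib* — final consonant /b/ (voiced) → -ef → *velibef*.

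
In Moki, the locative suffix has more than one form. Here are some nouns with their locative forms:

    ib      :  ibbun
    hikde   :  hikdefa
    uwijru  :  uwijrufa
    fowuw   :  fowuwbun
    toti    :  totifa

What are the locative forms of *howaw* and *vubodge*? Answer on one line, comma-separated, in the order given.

The pattern is consonant vs. vowel: -bun when the stem ends in a consonant (*ib*, *fowuw*); -fa when the stem ends in a vowel (*hikde*, *uwijru*, *toti*).
*howaw* — final sound /w/ (a consonant) → -bun → *howawbun*.
The final sound of *vubodge* is /e/, which is a vowel, so the suffix is -fa, giving *vubodgefa*.

howawbun, vubodgefa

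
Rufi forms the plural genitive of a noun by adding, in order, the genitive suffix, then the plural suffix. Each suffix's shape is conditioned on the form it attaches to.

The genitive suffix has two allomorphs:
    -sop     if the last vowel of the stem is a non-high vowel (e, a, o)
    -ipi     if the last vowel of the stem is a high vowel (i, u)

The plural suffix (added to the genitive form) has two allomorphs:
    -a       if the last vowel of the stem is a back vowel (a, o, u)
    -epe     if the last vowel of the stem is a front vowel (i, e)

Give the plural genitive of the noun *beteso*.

betesosopa

The last vowel of *beteso* is /o/, which is a non-high vowel, so the genitive suffix is -sop, giving *betesosop*.
The genitive form *betesosop* — last vowel /o/ (a back vowel) → -a → *betesosopa*.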